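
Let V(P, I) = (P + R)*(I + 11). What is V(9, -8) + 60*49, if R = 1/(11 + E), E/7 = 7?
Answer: 59341/20 ≈ 2967.1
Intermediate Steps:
E = 49 (E = 7*7 = 49)
R = 1/60 (R = 1/(11 + 49) = 1/60 ≈ 0.016667)
V(P, I) = (11 + I)*(1/60 + P) (V(P, I) = (P + 1/60)*(I + 11) = (1/60 + P)*(11 + I) = (11 + I)*(1/60 + P))
V(9, -8) + 60*49 = (11/60 + 11*9 + (1/60)*(-8) - 8*9) + 60*49 = (11/60 + 99 - 2/15 - 72) + 2940 = 541/20 + 2940 = 59341/20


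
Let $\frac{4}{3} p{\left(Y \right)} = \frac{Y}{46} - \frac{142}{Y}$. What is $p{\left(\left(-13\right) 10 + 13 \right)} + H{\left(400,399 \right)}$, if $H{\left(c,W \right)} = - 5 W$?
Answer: $- \frac{14323277}{7176} \approx -1996.0$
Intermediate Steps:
$p{\left(Y \right)} = - \frac{213}{2 Y} + \frac{3 Y}{184}$ ($p{\left(Y \right)} = \frac{3 \left(\frac{Y}{46} - \frac{142}{Y}\right)}{4} = \frac{3 \left(- \frac{142}{Y} + \frac{Y}{46}\right)}{4} = - \frac{213}{2 Y} + \frac{3 Y}{184}$)
$p{\left(\left(-13\right) 10 + 13 \right)} + H{\left(400,399 \right)} = \frac{3 \left(-6532 + \left(\left(-13\right) 10 + 13\right)^{2}\right)}{184 \left(\left(-13\right) 10 + 13\right)} - 1995 = \frac{3 \left(-6532 + \left(-130 + 13\right)^{2}\right)}{184 \left(-130 + 13\right)} - 1995 = \frac{3 \left(-6532 + \left(-117\right)^{2}\right)}{184 \left(-117\right)} - 1995 = \frac{3}{184} \left(- \frac{1}{117}\right) \left(-6532 + 13689\right) - 1995 = \frac{3}{184} \left(- \frac{1}{117}\right) 7157 - 1995 = - \frac{7157}{7176} - 1995 = - \frac{14323277}{7176}$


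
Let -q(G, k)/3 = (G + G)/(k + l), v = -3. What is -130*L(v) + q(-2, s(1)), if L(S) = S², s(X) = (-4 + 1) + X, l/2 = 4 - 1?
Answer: -1167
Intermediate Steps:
l = 6 (l = 2*(4 - 1) = 2*3 = 6)
s(X) = -3 + X
q(G, k) = -6*G/(6 + k) (q(G, k) = -3*(G + G)/(k + 6) = -3*2*G/(6 + k) = -6*G/(6 + k))
-130*L(v) + q(-2, s(1)) = -130*(-3)² - 6*(-2)/(6 + (-3 + 1)) = -130*9 - 6*(-2)/(6 - 2) = -1170 - 6*(-2)/4 = -1170 - 6*(-2)*¼ = -1170 + 3 = -1167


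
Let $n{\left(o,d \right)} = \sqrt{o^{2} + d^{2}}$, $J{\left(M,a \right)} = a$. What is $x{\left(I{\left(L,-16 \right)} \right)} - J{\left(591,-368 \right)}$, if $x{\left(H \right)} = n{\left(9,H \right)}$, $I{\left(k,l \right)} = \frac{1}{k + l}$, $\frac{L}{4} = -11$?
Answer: $368 + \frac{17 \sqrt{1009}}{60} \approx 377.0$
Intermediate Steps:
$L = -44$ ($L = 4 \left(-11\right) = -44$)
$n{\left(o,d \right)} = \sqrt{d^{2} + o^{2}}$
$x{\left(H \right)} = \sqrt{81 + H^{2}}$ ($x{\left(H \right)} = \sqrt{H^{2} + 9^{2}} = \sqrt{H^{2} + 81} = \sqrt{81 + H^{2}}$)
$x{\left(I{\left(L,-16 \right)} \right)} - J{\left(591,-368 \right)} = \sqrt{81 + \left(\frac{1}{-44 - 16}\right)^{2}} - -368 = \sqrt{81 + \left(\frac{1}{-60}\right)^{2}} + 368 = \sqrt{81 + \left(- \frac{1}{60}\right)^{2}} + 368 = \sqrt{81 + \frac{1}{3600}} + 368 = \sqrt{\frac{291601}{3600}} + 368 = \frac{17 \sqrt{1009}}{60} + 368 = 368 + \frac{17 \sqrt{1009}}{60}$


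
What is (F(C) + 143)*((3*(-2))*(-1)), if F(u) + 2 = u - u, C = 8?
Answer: 846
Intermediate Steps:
F(u) = -2 (F(u) = -2 + (u - u) = -2 + 0 = -2)
(F(C) + 143)*((3*(-2))*(-1)) = (-2 + 143)*((3*(-2))*(-1)) = 141*(-6*(-1)) = 141*6 = 846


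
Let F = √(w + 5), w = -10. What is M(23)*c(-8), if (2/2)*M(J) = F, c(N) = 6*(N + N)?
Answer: -96*I*√5 ≈ -214.66*I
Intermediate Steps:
c(N) = 12*N (c(N) = 6*(2*N) = 12*N)
F = I*√5 (F = √(-10 + 5) = √(-5) = I*√5 ≈ 2.2361*I)
M(J) = I*√5
M(23)*c(-8) = (I*√5)*(12*(-8)) = (I*√5)*(-96) = -96*I*√5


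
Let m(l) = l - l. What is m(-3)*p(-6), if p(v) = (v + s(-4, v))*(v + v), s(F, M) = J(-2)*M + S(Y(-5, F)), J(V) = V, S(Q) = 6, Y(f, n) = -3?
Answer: 0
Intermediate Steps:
m(l) = 0
s(F, M) = 6 - 2*M (s(F, M) = -2*M + 6 = 6 - 2*M)
p(v) = 2*v*(6 - v) (p(v) = (v + (6 - 2*v))*(v + v) = (6 - v)*(2*v) = 2*v*(6 - v))
m(-3)*p(-6) = 0*(2*(-6)*(6 - 1*(-6))) = 0*(2*(-6)*(6 + 6)) = 0*(2*(-6)*12) = 0*(-144) = 0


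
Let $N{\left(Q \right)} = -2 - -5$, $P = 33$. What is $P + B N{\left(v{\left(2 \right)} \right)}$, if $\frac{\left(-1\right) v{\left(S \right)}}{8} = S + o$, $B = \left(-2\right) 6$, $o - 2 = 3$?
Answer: $-3$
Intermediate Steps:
$o = 5$ ($o = 2 + 3 = 5$)
$B = -12$
$v{\left(S \right)} = -40 - 8 S$ ($v{\left(S \right)} = - 8 \left(S + 5\right) = - 8 \left(5 + S\right) = -40 - 8 S$)
$N{\left(Q \right)} = 3$ ($N{\left(Q \right)} = -2 + 5 = 3$)
$P + B N{\left(v{\left(2 \right)} \right)} = 33 - 36 = -3$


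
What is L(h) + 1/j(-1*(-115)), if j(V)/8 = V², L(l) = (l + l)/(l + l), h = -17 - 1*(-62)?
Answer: 105801/105800 ≈ 1.0000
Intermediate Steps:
h = 45 (h = -17 + 62 = 45)
L(l) = 1 (L(l) = (2*l)/((2*l)) = (2*l)*(1/(2*l)) = 1)
j(V) = 8*V²
L(h) + 1/j(-1*(-115)) = 1 + 1/(8*(-1*(-115))²) = 1 + 1/(8*115²) = 1 + 1/(8*13225) = 1 + 1/105800 = 105801/105800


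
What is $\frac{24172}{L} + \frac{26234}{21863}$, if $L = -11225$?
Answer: $- \frac{233995786}{245412175} \approx -0.95348$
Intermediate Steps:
$\frac{24172}{L} + \frac{26234}{21863} = \frac{24172}{-11225} + \frac{26234}{21863} = 24172 \left(- \frac{1}{11225}\right) + 26234 \cdot \frac{1}{21863} = - \frac{24172}{11225} + \frac{26234}{21863} = - \frac{233995786}{245412175}$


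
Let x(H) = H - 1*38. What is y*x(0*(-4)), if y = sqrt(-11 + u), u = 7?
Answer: -76*I ≈ -76.0*I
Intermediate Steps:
y = 2*I (y = sqrt(-11 + 7) = sqrt(-4) = 2*I ≈ 2.0*I)
x(H) = -38 + H (x(H) = H - 38 = -38 + H)
y*x(0*(-4)) = (2*I)*(-38 + 0*(-4)) = (2*I)*(-38 + 0) = (2*I)*(-38) = -76*I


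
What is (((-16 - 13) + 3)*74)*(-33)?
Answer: 63492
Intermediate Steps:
(((-16 - 13) + 3)*74)*(-33) = ((-29 + 3)*74)*(-33) = -26*74*(-33) = -1924*(-33) = 63492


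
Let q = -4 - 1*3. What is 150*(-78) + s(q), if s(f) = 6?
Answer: -11694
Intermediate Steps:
q = -7 (q = -4 - 3 = -7)
150*(-78) + s(q) = 150*(-78) + 6 = -11700 + 6 = -11694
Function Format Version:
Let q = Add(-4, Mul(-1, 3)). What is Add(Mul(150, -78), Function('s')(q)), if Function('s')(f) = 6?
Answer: -11694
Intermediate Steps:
q = -7 (q = Add(-4, -3) = -7)
Add(Mul(150, -78), Function('s')(q)) = Add(Mul(150, -78), 6) = Add(-11700, 6) = -11694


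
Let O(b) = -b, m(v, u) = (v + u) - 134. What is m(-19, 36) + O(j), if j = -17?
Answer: -100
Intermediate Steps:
m(v, u) = -134 + u + v (m(v, u) = (u + v) - 134 = -134 + u + v)
m(-19, 36) + O(j) = (-134 + 36 - 19) - 1*(-17) = -117 + 17 = -100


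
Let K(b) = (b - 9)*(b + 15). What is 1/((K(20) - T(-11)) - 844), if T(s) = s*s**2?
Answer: 1/872 ≈ 0.0011468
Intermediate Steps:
T(s) = s**3
K(b) = (-9 + b)*(15 + b)
1/((K(20) - T(-11)) - 844) = 1/(((-135 + 20**2 + 6*20) - 1*(-11)**3) - 844) = 1/(((-135 + 400 + 120) - 1*(-1331)) - 844) = 1/((385 + 1331) - 844) = 1/(1716 - 844) = 1/872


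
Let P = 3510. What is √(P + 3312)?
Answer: 3*√758 ≈ 82.595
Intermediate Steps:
√(P + 3312) = √(3510 + 3312) = √6822 = 3*√758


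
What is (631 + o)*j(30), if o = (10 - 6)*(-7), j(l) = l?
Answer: 18090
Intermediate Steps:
o = -28 (o = 4*(-7) = -28)
(631 + o)*j(30) = (631 - 28)*30 = 603*30 = 18090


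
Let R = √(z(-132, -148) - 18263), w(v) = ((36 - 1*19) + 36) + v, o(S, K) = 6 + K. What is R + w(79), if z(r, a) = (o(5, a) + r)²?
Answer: 132 + √56813 ≈ 370.35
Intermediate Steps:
z(r, a) = (6 + a + r)² (z(r, a) = ((6 + a) + r)² = (6 + a + r)²)
w(v) = 53 + v (w(v) = ((36 - 19) + 36) + v = (17 + 36) + v = 53 + v)
R = √56813 (R = √((6 - 148 - 132)² - 18263) = √((-274)² - 18263) = √(75076 - 18263) = √56813 ≈ 238.35)
R + w(79) = √56813 + (53 + 79) = √56813 + 132 = 132 + √56813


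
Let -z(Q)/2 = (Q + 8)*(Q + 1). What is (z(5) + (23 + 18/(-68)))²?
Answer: 20529961/1156 ≈ 17759.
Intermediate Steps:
z(Q) = -2*(1 + Q)*(8 + Q) (z(Q) = -2*(Q + 8)*(Q + 1) = -2*(8 + Q)*(1 + Q) = -2*(1 + Q)*(8 + Q))
(z(5) + (23 + 18/(-68)))² = ((-16 - 18*5 - 2*5²) + (23 + 18/(-68)))² = ((-16 - 90 - 2*25) + (23 + 18*(-1/68)))² = ((-16 - 90 - 50) + (23 - 9/34))² = (-156 + 773/34)² = (-4531/34)² = 20529961/1156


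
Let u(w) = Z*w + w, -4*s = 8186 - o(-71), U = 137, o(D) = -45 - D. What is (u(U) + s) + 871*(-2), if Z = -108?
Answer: -18441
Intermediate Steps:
s = -2040 (s = -(8186 - (-45 - 1*(-71)))/4 = -(8186 - (-45 + 71))/4 = -(8186 - 1*26)/4 = -(8186 - 26)/4 = -¼*8160 = -2040)
u(w) = -107*w (u(w) = -108*w + w = -107*w)
(u(U) + s) + 871*(-2) = (-107*137 - 2040) + 871*(-2) = (-14659 - 2040) - 1742 = -16699 - 1742 = -18441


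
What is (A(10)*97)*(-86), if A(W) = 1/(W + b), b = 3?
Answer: -8342/13 ≈ -641.69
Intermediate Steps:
A(W) = 1/(3 + W) (A(W) = 1/(W + 3) = 1/(3 + W))
(A(10)*97)*(-86) = (97/(3 + 10))*(-86) = (97/13)*(-86) = -8342/13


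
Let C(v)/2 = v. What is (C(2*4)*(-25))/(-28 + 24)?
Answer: 100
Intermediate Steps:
C(v) = 2*v
(C(2*4)*(-25))/(-28 + 24) = ((2*(2*4))*(-25))/(-28 + 24) = ((2*8)*(-25))/(-4) = (16*(-25))*(-1/4) = -400*(-1/4) = 100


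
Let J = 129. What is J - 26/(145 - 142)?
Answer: 361/3 ≈ 120.33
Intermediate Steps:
J - 26/(145 - 142) = 129 - 26/(145 - 142) = 129 - 26/3 = 361/3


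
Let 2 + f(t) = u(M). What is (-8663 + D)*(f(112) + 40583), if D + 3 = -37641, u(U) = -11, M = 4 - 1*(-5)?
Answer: -1878674990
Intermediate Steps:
M = 9 (M = 4 + 5 = 9)
D = -37644 (D = -3 - 37641 = -37644)
f(t) = -13 (f(t) = -2 - 11 = -13)
(-8663 + D)*(f(112) + 40583) = (-8663 - 37644)*(-13 + 40583) = -46307*40570 = -1878674990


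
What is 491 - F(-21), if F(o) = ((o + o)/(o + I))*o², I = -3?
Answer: -1123/4 ≈ -280.75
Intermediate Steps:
F(o) = 2*o³/(-3 + o) (F(o) = ((o + o)/(o - 3))*o² = ((2*o)/(-3 + o))*o² = (2*o/(-3 + o))*o² = 2*o³/(-3 + o))
491 - F(-21) = 491 - 2*(-21)³/(-3 - 21) = 491 - 2*(-9261)/(-24) = 491 - 2*(-9261)*(-1)/24 = 491 - 1*3087/4 = 491 - 3087/4 = -1123/4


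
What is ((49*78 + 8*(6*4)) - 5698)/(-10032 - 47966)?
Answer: 842/28999 ≈ 0.029035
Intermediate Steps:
((49*78 + 8*(6*4)) - 5698)/(-10032 - 47966) = ((3822 + 8*24) - 5698)/(-57998) = ((3822 + 192) - 5698)*(-1/57998) = (4014 - 5698)*(-1/57998) = -1684*(-1/57998) = 842/28999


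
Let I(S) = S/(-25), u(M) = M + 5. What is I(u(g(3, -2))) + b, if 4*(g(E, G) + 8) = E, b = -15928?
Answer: -1592791/100 ≈ -15928.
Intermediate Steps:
g(E, G) = -8 + E/4
u(M) = 5 + M
I(S) = -S/25 (I(S) = S*(-1/25) = -S/25)
I(u(g(3, -2))) + b = -(5 + (-8 + (¼)*3))/25 - 15928 = -(5 + (-8 + ¾))/25 - 15928 = -(5 - 29/4)/25 - 15928 = -1/25*(-9/4) - 15928 = 9/100 - 15928 = -1592791/100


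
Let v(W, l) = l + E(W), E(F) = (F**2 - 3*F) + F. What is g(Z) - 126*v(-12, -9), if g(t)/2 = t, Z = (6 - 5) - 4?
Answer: -20040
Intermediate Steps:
E(F) = F**2 - 2*F
v(W, l) = l + W*(-2 + W)
Z = -3 (Z = 1 - 4 = -3)
g(t) = 2*t
g(Z) - 126*v(-12, -9) = 2*(-3) - 126*(-9 - 12*(-2 - 12)) = -6 - 126*(-9 - 12*(-14)) = -6 - 126*(-9 + 168) = -6 - 126*159 = -6 - 20034 = -20040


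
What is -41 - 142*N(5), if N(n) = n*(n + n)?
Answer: -7141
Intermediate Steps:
N(n) = 2*n² (N(n) = n*(2*n) = 2*n²)
-41 - 142*N(5) = -41 - 284*5² = -41 - 284*25 = -41 - 142*50 = -41 - 7100 = -7141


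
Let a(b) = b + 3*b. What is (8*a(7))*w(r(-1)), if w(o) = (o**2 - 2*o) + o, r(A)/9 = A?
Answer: 20160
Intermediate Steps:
r(A) = 9*A
w(o) = o**2 - o
a(b) = 4*b
(8*a(7))*w(r(-1)) = (8*(4*7))*((9*(-1))*(-1 + 9*(-1))) = (8*28)*(-9*(-1 - 9)) = 224*(-9*(-10)) = 224*90 = 20160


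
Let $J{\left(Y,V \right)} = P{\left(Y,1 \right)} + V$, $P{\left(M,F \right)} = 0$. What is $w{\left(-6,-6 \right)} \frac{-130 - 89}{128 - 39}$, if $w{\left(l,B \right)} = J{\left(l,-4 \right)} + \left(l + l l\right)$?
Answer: $- \frac{5694}{89} \approx -63.978$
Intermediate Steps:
$J{\left(Y,V \right)} = V$ ($J{\left(Y,V \right)} = 0 + V = V$)
$w{\left(l,B \right)} = -4 + l + l^{2}$ ($w{\left(l,B \right)} = -4 + \left(l + l l\right) = -4 + \left(l + l^{2}\right) = -4 + l + l^{2}$)
$w{\left(-6,-6 \right)} \frac{-130 - 89}{128 - 39} = \left(-4 - 6 + \left(-6\right)^{2}\right) \frac{-130 - 89}{128 - 39} = \left(-4 - 6 + 36\right) \left(- \frac{219}{89}\right) = 26 \left(\left(-219\right) \frac{1}{89}\right) = 26 \left(- \frac{219}{89}\right) = - \frac{5694}{89}$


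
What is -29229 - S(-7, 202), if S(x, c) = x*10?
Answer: -29159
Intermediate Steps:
S(x, c) = 10*x
-29229 - S(-7, 202) = -29229 - 10*(-7) = -29229 - 1*(-70) = -29229 + 70 = -29159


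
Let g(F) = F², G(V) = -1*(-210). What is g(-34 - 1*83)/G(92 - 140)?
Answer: 4563/70 ≈ 65.186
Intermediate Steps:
G(V) = 210
g(-34 - 1*83)/G(92 - 140) = (-34 - 1*83)²/210 = (-34 - 83)²*(1/210) = (-117)²*(1/210) = 13689*(1/210) = 4563/70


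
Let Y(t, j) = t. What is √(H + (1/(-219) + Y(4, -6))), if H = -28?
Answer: I*√1151283/219 ≈ 4.8994*I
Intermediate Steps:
√(H + (1/(-219) + Y(4, -6))) = √(-28 + (1/(-219) + 4)) = √(-28 + (-1/219 + 4)) = √(-28 + 875/219) = √(-5257/219) = I*√1151283/219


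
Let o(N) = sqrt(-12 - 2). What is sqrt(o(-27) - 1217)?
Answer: sqrt(-1217 + I*sqrt(14)) ≈ 0.0536 + 34.886*I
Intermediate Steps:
o(N) = I*sqrt(14) (o(N) = sqrt(-14) = I*sqrt(14))
sqrt(o(-27) - 1217) = sqrt(I*sqrt(14) - 1217) = sqrt(-1217 + I*sqrt(14))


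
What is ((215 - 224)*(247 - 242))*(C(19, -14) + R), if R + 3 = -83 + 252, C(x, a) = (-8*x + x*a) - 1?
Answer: 11385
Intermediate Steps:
C(x, a) = -1 - 8*x + a*x (C(x, a) = (-8*x + a*x) - 1 = -1 - 8*x + a*x)
R = 166 (R = -3 + (-83 + 252) = -3 + 169 = 166)
((215 - 224)*(247 - 242))*(C(19, -14) + R) = ((215 - 224)*(247 - 242))*((-1 - 8*19 - 14*19) + 166) = (-9*5)*((-1 - 152 - 266) + 166) = -45*(-419 + 166) = -45*(-253) = 11385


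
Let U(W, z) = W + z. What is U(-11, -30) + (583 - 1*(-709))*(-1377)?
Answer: -1779125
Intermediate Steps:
U(-11, -30) + (583 - 1*(-709))*(-1377) = (-11 - 30) + (583 - 1*(-709))*(-1377) = -41 + (583 + 709)*(-1377) = -41 + 1292*(-1377) = -41 - 1779084 = -1779125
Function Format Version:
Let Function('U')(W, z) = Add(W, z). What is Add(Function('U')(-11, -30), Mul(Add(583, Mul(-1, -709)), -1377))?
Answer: -1779125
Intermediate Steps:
Add(Function('U')(-11, -30), Mul(Add(583, Mul(-1, -709)), -1377)) = Add(Add(-11, -30), Mul(Add(583, Mul(-1, -709)), -1377)) = Add(-41, Mul(Add(583, 709), -1377)) = Add(-41, Mul(1292, -1377)) = Add(-41, -1779084) = -1779125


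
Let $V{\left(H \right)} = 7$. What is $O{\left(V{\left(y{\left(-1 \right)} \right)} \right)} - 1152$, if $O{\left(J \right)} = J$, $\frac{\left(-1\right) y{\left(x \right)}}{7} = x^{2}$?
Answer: $-1145$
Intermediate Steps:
$y{\left(x \right)} = - 7 x^{2}$
$O{\left(V{\left(y{\left(-1 \right)} \right)} \right)} - 1152 = 7 - 1152 = -1145$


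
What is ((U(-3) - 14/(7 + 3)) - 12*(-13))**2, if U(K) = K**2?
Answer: 669124/25 ≈ 26765.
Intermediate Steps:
((U(-3) - 14/(7 + 3)) - 12*(-13))**2 = (((-3)**2 - 14/(7 + 3)) - 12*(-13))**2 = ((9 - 14/10) + 156)**2 = ((9 - 14*1/10) + 156)**2 = ((9 - 7/5) + 156)**2 = (38/5 + 156)**2 = (818/5)**2 = 669124/25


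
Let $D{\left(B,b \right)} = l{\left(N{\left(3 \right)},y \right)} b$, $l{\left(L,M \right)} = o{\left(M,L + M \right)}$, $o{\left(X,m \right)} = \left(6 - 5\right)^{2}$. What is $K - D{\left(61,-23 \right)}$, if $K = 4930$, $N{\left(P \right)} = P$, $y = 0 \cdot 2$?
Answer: $4953$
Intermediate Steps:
$y = 0$
$o{\left(X,m \right)} = 1$ ($o{\left(X,m \right)} = 1^{2} = 1$)
$l{\left(L,M \right)} = 1$
$D{\left(B,b \right)} = b$ ($D{\left(B,b \right)} = 1 b = b$)
$K - D{\left(61,-23 \right)} = 4930 - -23 = 4930 + 23 = 4953$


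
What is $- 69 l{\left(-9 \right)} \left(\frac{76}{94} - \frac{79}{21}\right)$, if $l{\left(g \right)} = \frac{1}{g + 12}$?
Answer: $\frac{67045}{987} \approx 67.928$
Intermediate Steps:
$l{\left(g \right)} = \frac{1}{12 + g}$
$- 69 l{\left(-9 \right)} \left(\frac{76}{94} - \frac{79}{21}\right) = - \frac{69}{12 - 9} \left(\frac{76}{94} - \frac{79}{21}\right) = - \frac{69}{3} \left(76 \cdot \frac{1}{94} - \frac{79}{21}\right) = \left(-69\right) \frac{1}{3} \left(\frac{38}{47} - \frac{79}{21}\right) = \left(-23\right) \left(- \frac{2915}{987}\right) = \frac{67045}{987}$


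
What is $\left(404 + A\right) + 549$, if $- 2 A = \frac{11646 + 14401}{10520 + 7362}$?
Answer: $\frac{34057045}{35764} \approx 952.27$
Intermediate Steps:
$A = - \frac{26047}{35764}$ ($A = - \frac{\left(11646 + 14401\right) \frac{1}{10520 + 7362}}{2} = - \frac{26047 \cdot \frac{1}{17882}}{2} = \left(- \frac{1}{2}\right) \frac{26047}{17882} = - \frac{26047}{35764} \approx -0.7283$)
$\left(404 + A\right) + 549 = \left(404 - \frac{26047}{35764}\right) + 549 = \frac{14422609}{35764} + 549 = \frac{34057045}{35764}$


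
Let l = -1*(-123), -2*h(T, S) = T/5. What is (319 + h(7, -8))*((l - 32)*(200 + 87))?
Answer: 83130411/10 ≈ 8.3130e+6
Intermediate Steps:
h(T, S) = -T/10 (h(T, S) = -T/(2*5) = -T/10)
l = 123
(319 + h(7, -8))*((l - 32)*(200 + 87)) = (319 - 1/10*7)*((123 - 32)*(200 + 87)) = (319 - 7/10)*(91*287) = (3183/10)*26117 = 83130411/10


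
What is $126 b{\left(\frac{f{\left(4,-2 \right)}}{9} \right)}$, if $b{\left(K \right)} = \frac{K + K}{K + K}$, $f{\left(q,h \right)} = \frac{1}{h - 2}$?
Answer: $126$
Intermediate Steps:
$f{\left(q,h \right)} = \frac{1}{-2 + h}$
$b{\left(K \right)} = 1$ ($b{\left(K \right)} = \frac{2 K}{2 K} = 2 K \frac{1}{2 K} = 1$)
$126 b{\left(\frac{f{\left(4,-2 \right)}}{9} \right)} = 126 \cdot 1 = 126$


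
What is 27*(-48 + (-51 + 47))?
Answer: -1404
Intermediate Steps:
27*(-48 + (-51 + 47)) = 27*(-48 - 4) = 27*(-52) = -1404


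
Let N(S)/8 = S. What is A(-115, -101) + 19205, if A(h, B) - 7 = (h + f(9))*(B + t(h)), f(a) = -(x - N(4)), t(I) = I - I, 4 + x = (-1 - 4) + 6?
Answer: 27292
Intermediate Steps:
N(S) = 8*S
x = -3 (x = -4 + ((-1 - 4) + 6) = -4 + (-5 + 6) = -4 + 1 = -3)
t(I) = 0
f(a) = 35 (f(a) = -(-3 - 8*4) = -(-3 - 1*32) = -(-3 - 32) = -1*(-35) = 35)
A(h, B) = 7 + B*(35 + h) (A(h, B) = 7 + (h + 35)*(B + 0) = 7 + (35 + h)*B = 7 + B*(35 + h))
A(-115, -101) + 19205 = (7 + 35*(-101) - 101*(-115)) + 19205 = (7 - 3535 + 11615) + 19205 = 8087 + 19205 = 27292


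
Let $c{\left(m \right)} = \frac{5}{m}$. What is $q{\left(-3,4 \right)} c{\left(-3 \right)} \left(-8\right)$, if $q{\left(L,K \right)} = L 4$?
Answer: $-160$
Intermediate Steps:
$q{\left(L,K \right)} = 4 L$
$q{\left(-3,4 \right)} c{\left(-3 \right)} \left(-8\right) = 4 \left(-3\right) \frac{5}{-3} \left(-8\right) = - 12 \cdot 5 \left(- \frac{1}{3}\right) \left(-8\right) = \left(-12\right) \left(- \frac{5}{3}\right) \left(-8\right) = 20 \left(-8\right) = -160$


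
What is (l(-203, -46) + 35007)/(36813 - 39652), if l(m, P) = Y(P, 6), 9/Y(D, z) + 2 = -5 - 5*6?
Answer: -1295250/105043 ≈ -12.331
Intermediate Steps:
Y(D, z) = -9/37 (Y(D, z) = 9/(-2 + (-5 - 5*6)) = 9/(-2 + (-5 - 30)) = 9/(-2 - 35) = 9/(-37) = 9*(-1/37) = -9/37)
l(m, P) = -9/37
(l(-203, -46) + 35007)/(36813 - 39652) = (-9/37 + 35007)/(36813 - 39652) = (1295250/37)/(-2839) = (1295250/37)*(-1/2839) = -1295250/105043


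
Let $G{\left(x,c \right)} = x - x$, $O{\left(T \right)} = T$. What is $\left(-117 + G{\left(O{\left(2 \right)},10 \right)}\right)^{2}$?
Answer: $13689$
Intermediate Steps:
$G{\left(x,c \right)} = 0$
$\left(-117 + G{\left(O{\left(2 \right)},10 \right)}\right)^{2} = \left(-117 + 0\right)^{2} = \left(-117\right)^{2} = 13689$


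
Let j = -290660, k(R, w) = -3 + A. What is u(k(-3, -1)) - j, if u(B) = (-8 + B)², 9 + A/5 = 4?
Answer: 291956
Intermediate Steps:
A = -25 (A = -45 + 5*4 = -45 + 20 = -25)
k(R, w) = -28 (k(R, w) = -3 - 25 = -28)
u(k(-3, -1)) - j = (-8 - 28)² - 1*(-290660) = (-36)² + 290660 = 1296 + 290660 = 291956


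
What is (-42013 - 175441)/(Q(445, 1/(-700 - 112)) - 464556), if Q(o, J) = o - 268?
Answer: 217454/464379 ≈ 0.46827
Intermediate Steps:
Q(o, J) = -268 + o
(-42013 - 175441)/(Q(445, 1/(-700 - 112)) - 464556) = (-42013 - 175441)/((-268 + 445) - 464556) = -217454/(177 - 464556) = -217454/(-464379) = -217454*(-1/464379) = 217454/464379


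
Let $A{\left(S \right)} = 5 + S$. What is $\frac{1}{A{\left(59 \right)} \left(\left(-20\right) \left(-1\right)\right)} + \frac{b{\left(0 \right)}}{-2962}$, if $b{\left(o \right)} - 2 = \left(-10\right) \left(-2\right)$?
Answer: $- \frac{12599}{1895680} \approx -0.0066462$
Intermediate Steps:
$b{\left(o \right)} = 22$ ($b{\left(o \right)} = 2 - -20 = 2 + 20 = 22$)
$\frac{1}{A{\left(59 \right)} \left(\left(-20\right) \left(-1\right)\right)} + \frac{b{\left(0 \right)}}{-2962} = \frac{1}{\left(5 + 59\right) \left(\left(-20\right) \left(-1\right)\right)} + \frac{22}{-2962} = \frac{1}{64 \cdot 20} + 22 \left(- \frac{1}{2962}\right) = \frac{1}{64} \cdot \frac{1}{20} - \frac{11}{1481} = \frac{1}{1280} - \frac{11}{1481} = - \frac{12599}{1895680}$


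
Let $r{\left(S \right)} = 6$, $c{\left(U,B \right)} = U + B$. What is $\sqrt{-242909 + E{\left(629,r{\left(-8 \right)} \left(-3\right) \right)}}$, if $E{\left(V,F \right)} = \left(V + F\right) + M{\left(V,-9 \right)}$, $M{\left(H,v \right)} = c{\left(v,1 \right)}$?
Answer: $i \sqrt{242306} \approx 492.25 i$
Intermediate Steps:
$c{\left(U,B \right)} = B + U$
$M{\left(H,v \right)} = 1 + v$
$E{\left(V,F \right)} = -8 + F + V$ ($E{\left(V,F \right)} = \left(V + F\right) + \left(1 - 9\right) = \left(F + V\right) - 8 = -8 + F + V$)
$\sqrt{-242909 + E{\left(629,r{\left(-8 \right)} \left(-3\right) \right)}} = \sqrt{-242909 + \left(-8 + 6 \left(-3\right) + 629\right)} = \sqrt{-242909 - -603} = \sqrt{-242909 + 603} = \sqrt{-242306} = i \sqrt{242306}$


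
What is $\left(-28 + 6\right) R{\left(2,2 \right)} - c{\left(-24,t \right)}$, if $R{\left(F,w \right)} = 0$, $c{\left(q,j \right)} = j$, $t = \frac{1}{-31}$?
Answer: $\frac{1}{31} \approx 0.032258$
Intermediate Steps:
$t = - \frac{1}{31} \approx -0.032258$
$\left(-28 + 6\right) R{\left(2,2 \right)} - c{\left(-24,t \right)} = \left(-28 + 6\right) 0 - - \frac{1}{31} = \left(-22\right) 0 + \frac{1}{31} = 0 + \frac{1}{31} = \frac{1}{31}$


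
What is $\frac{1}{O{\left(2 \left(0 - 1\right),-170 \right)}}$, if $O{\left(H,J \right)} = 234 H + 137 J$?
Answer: $- \frac{1}{23758} \approx -4.2091 \cdot 10^{-5}$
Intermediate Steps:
$O{\left(H,J \right)} = 137 J + 234 H$
$\frac{1}{O{\left(2 \left(0 - 1\right),-170 \right)}} = \frac{1}{137 \left(-170\right) + 234 \cdot 2 \left(0 - 1\right)} = \frac{1}{-23290 + 234 \cdot 2 \left(-1\right)} = \frac{1}{-23290 + 234 \left(-2\right)} = \frac{1}{-23290 - 468} = \frac{1}{-23758} = - \frac{1}{23758}$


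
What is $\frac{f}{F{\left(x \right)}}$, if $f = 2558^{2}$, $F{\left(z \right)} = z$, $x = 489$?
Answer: $\frac{6543364}{489} \approx 13381.0$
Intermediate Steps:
$f = 6543364$
$\frac{f}{F{\left(x \right)}} = \frac{6543364}{489}$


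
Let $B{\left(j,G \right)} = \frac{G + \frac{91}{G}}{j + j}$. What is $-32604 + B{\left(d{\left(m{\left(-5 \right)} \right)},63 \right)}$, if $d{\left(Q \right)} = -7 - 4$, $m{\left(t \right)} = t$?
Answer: $- \frac{3228086}{99} \approx -32607.0$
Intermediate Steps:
$d{\left(Q \right)} = -11$ ($d{\left(Q \right)} = -7 - 4 = -11$)
$B{\left(j,G \right)} = \frac{G + \frac{91}{G}}{2 j}$
$-32604 + B{\left(d{\left(m{\left(-5 \right)} \right)},63 \right)} = -32604 + \frac{91 + 63^{2}}{2 \cdot 63 \left(-11\right)} = -32604 + \frac{1}{2} \cdot \frac{1}{63} \left(- \frac{1}{11}\right) \left(91 + 3969\right) = -32604 + \frac{1}{2} \cdot \frac{1}{63} \left(- \frac{1}{11}\right) 4060 = -32604 - \frac{290}{99} = - \frac{3228086}{99}$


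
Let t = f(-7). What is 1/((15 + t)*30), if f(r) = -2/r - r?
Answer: 7/4680 ≈ 0.0014957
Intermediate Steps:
f(r) = -r - 2/r
t = 51/7 (t = -1*(-7) - 2/(-7) = 7 - 2*(-⅐) = 7 + 2/7 = 51/7 ≈ 7.2857)
1/((15 + t)*30) = 1/((15 + 51/7)*30) = 1/((156/7)*30) = 1/(4680/7) = 7/4680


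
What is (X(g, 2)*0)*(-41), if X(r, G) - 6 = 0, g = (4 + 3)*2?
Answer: 0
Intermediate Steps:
g = 14 (g = 7*2 = 14)
X(r, G) = 6 (X(r, G) = 6 + 0 = 6)
(X(g, 2)*0)*(-41) = (6*0)*(-41) = 0*(-41) = 0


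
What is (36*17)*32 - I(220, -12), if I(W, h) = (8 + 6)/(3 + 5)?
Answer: 78329/4 ≈ 19582.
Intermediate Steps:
I(W, h) = 7/4 (I(W, h) = 14/8 = (⅛)*14 = 7/4)
(36*17)*32 - I(220, -12) = (36*17)*32 - 1*7/4 = 612*32 - 7/4 = 19584 - 7/4 = 78329/4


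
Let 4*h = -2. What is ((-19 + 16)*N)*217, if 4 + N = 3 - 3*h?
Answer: -651/2 ≈ -325.50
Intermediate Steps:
h = -½ (h = (¼)*(-2) = -½ ≈ -0.50000)
N = ½ (N = -4 + (3 - 3*(-½)) = -4 + (3 + 3/2) = -4 + 9/2 = ½ ≈ 0.50000)
((-19 + 16)*N)*217 = ((-19 + 16)*(½))*217 = -3*½*217 = -3/2*217 = -651/2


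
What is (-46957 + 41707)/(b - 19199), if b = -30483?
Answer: 2625/24841 ≈ 0.10567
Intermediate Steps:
(-46957 + 41707)/(b - 19199) = (-46957 + 41707)/(-30483 - 19199) = -5250/(-49682) = -5250*(-1/49682) = 2625/24841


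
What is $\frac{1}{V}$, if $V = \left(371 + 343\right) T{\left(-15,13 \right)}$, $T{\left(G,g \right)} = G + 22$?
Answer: $\frac{1}{4998} \approx 0.00020008$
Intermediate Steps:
$T{\left(G,g \right)} = 22 + G$
$V = 4998$ ($V = \left(371 + 343\right) \left(22 - 15\right) = 714 \cdot 7 = 4998$)
$\frac{1}{V} = \frac{1}{4998}$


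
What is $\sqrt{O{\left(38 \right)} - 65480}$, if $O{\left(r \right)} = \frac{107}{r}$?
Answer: $\frac{i \sqrt{94549054}}{38} \approx 255.89 i$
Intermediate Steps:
$\sqrt{O{\left(38 \right)} - 65480} = \sqrt{\frac{107}{38} - 65480} = \sqrt{- \frac{2488133}{38}} = \frac{i \sqrt{94549054}}{38}$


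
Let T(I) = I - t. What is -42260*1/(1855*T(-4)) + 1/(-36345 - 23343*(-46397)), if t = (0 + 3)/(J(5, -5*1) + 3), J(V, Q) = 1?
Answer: 93625986556937/19521106814664 ≈ 4.7961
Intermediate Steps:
t = 3/4 (t = (0 + 3)/(1 + 3) = 3/4 ≈ 0.75000)
T(I) = -3/4 + I (T(I) = I - 1*3/4 = I - 3/4 = -3/4 + I)
-42260*1/(1855*T(-4)) + 1/(-36345 - 23343*(-46397)) = -42260*1/(1855*(-3/4 - 4)) + 1/(-36345 - 23343*(-46397)) = -42260/((-19/4*1855)) - 1/46397/(-59688) = -42260/(-35245/4) - 1/59688*(-1/46397) = -42260*(-4/35245) + 1/2769344136 = 33808/7049 + 1/2769344136 = 93625986556937/19521106814664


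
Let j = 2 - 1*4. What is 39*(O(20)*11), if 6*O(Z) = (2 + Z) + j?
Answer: 1430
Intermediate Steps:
j = -2 (j = 2 - 4 = -2)
O(Z) = Z/6 (O(Z) = ((2 + Z) - 2)/6 = Z/6)
39*(O(20)*11) = 39*(((⅙)*20)*11) = 39*((10/3)*11) = 39*(110/3) = 1430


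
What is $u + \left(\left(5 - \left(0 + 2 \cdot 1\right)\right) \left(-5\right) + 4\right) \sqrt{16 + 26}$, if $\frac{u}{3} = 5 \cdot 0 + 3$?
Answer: $9 - 11 \sqrt{42} \approx -62.288$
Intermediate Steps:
$u = 9$ ($u = 3 \left(5 \cdot 0 + 3\right) = 3 \left(0 + 3\right) = 3 \cdot 3 = 9$)
$u + \left(\left(5 - \left(0 + 2 \cdot 1\right)\right) \left(-5\right) + 4\right) \sqrt{16 + 26} = 9 + \left(\left(5 - \left(0 + 2 \cdot 1\right)\right) \left(-5\right) + 4\right) \sqrt{16 + 26} = 9 + \left(\left(5 - \left(0 + 2\right)\right) \left(-5\right) + 4\right) \sqrt{42} = 9 + \left(\left(5 - 2\right) \left(-5\right) + 4\right) \sqrt{42} = 9 + \left(3 \left(-5\right) + 4\right) \sqrt{42} = 9 + \left(-15 + 4\right) \sqrt{42} = 9 - 11 \sqrt{42}$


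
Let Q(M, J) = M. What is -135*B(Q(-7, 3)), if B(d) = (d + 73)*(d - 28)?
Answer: 311850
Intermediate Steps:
B(d) = (-28 + d)*(73 + d) (B(d) = (73 + d)*(-28 + d) = (-28 + d)*(73 + d))
-135*B(Q(-7, 3)) = -135*(-2044 + (-7)**2 + 45*(-7)) = -135*(-2044 + 49 - 315) = -135*(-2310) = 311850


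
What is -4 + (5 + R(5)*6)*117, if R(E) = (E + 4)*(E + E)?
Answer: 63761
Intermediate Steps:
R(E) = 2*E*(4 + E) (R(E) = (4 + E)*(2*E) = 2*E*(4 + E))
-4 + (5 + R(5)*6)*117 = -4 + (5 + (2*5*(4 + 5))*6)*117 = -4 + (5 + (2*5*9)*6)*117 = -4 + (5 + 90*6)*117 = -4 + (5 + 540)*117 = -4 + 545*117 = -4 + 63765 = 63761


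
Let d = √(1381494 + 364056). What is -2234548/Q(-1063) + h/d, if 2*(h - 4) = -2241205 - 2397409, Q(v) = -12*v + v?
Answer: -2234548/11693 - 773101*√862/12930 ≈ -1946.6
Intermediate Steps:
d = 45*√862 (d = √1745550 = 45*√862 ≈ 1321.2)
Q(v) = -11*v
h = -2319303 (h = 4 + (-2241205 - 2397409)/2 = 4 + (½)*(-4638614) = 4 - 2319307 = -2319303)
-2234548/Q(-1063) + h/d = -2234548/((-11*(-1063))) - 2319303*√862/38790 = -2234548/11693 - 773101*√862/12930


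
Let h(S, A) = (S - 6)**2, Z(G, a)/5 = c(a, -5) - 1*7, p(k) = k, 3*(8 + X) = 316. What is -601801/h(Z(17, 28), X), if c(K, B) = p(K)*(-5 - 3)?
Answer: -601801/1347921 ≈ -0.44647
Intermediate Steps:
X = 292/3 (X = -8 + (1/3)*316 = -8 + 316/3 = 292/3 ≈ 97.333)
c(K, B) = -8*K (c(K, B) = K*(-5 - 3) = K*(-8) = -8*K)
Z(G, a) = -35 - 40*a (Z(G, a) = 5*(-8*a - 1*7) = 5*(-8*a - 7) = 5*(-7 - 8*a) = -35 - 40*a)
h(S, A) = (-6 + S)**2
-601801/h(Z(17, 28), X) = -601801/(-6 + (-35 - 40*28))**2 = -601801/(-6 + (-35 - 1120))**2 = -601801/(-6 - 1155)**2 = -601801/((-1161)**2) = -601801/1347921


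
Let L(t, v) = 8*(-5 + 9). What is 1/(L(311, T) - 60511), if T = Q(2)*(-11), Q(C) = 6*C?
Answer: -1/60479 ≈ -1.6535e-5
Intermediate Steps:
T = -132 (T = (6*2)*(-11) = 12*(-11) = -132)
L(t, v) = 32 (L(t, v) = 8*4 = 32)
1/(L(311, T) - 60511) = 1/(32 - 60511) = 1/(-60479) = -1/60479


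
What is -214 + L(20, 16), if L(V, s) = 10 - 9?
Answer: -213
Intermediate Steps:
L(V, s) = 1
-214 + L(20, 16) = -214 + 1 = -213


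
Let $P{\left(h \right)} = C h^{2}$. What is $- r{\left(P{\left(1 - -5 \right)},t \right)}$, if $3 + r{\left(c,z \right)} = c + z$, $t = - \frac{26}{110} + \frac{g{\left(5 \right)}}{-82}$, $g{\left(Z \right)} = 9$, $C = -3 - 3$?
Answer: $\frac{989251}{4510} \approx 219.35$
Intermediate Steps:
$C = -6$ ($C = -3 - 3 = -6$)
$P{\left(h \right)} = - 6 h^{2}$
$t = - \frac{1561}{4510}$ ($t = - \frac{26}{110} + \frac{9}{-82} = \left(-26\right) \frac{1}{110} + 9 \left(- \frac{1}{82}\right) = - \frac{13}{55} - \frac{9}{82} = - \frac{1561}{4510} \approx -0.34612$)
$r{\left(c,z \right)} = -3 + c + z$ ($r{\left(c,z \right)} = -3 + \left(c + z\right) = -3 + c + z$)
$- r{\left(P{\left(1 - -5 \right)},t \right)} = - (-3 - 6 \left(1 - -5\right)^{2} - \frac{1561}{4510}) = - (-3 - 6 \left(1 + 5\right)^{2} - \frac{1561}{4510}) = - (-3 - 6 \cdot 6^{2} - \frac{1561}{4510}) = - (-3 - 216 - \frac{1561}{4510}) = \left(-1\right) \left(- \frac{989251}{4510}\right) = \frac{989251}{4510}$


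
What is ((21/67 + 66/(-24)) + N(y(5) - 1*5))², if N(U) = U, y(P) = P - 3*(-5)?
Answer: 11336689/71824 ≈ 157.84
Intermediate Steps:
y(P) = 15 + P (y(P) = P + 15 = 15 + P)
((21/67 + 66/(-24)) + N(y(5) - 1*5))² = ((21/67 + 66/(-24)) + ((15 + 5) - 1*5))² = ((21*(1/67) + 66*(-1/24)) + (20 - 5))² = ((21/67 - 11/4) + 15)² = (-653/268 + 15)² = (3367/268)² = 11336689/71824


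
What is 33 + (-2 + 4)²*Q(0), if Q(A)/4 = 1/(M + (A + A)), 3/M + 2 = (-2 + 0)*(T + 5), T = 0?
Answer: -31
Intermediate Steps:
M = -¼ (M = 3/(-2 + (-2 + 0)*(0 + 5)) = 3/(-2 - 2*5) = 3/(-2 - 10) = 3/(-12) = 3*(-1/12) = -¼ ≈ -0.25000)
Q(A) = 4/(-¼ + 2*A) (Q(A) = 4/(-¼ + (A + A)) = 4/(-¼ + 2*A))
33 + (-2 + 4)²*Q(0) = 33 + (-2 + 4)²*(16/(-1 + 8*0)) = 33 + 2²*(16/(-1 + 0)) = 33 + 4*(16/(-1)) = 33 + 4*(16*(-1)) = 33 + 4*(-16) = 33 - 64 = -31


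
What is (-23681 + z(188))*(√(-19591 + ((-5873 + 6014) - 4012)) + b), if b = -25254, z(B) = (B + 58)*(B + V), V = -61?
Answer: -190945494 + 7561*I*√23462 ≈ -1.9095e+8 + 1.1581e+6*I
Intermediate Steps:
z(B) = (-61 + B)*(58 + B) (z(B) = (B + 58)*(B - 61) = (58 + B)*(-61 + B) = (-61 + B)*(58 + B))
(-23681 + z(188))*(√(-19591 + ((-5873 + 6014) - 4012)) + b) = (-23681 + (-3538 + 188² - 3*188))*(√(-19591 + ((-5873 + 6014) - 4012)) - 25254) = (-23681 + (-3538 + 35344 - 564))*(√(-19591 + (141 - 4012)) - 25254) = (-23681 + 31242)*(√(-19591 - 3871) - 25254) = 7561*(√(-23462) - 25254) = 7561*(I*√23462 - 25254) = 7561*(-25254 + I*√23462) = -190945494 + 7561*I*√23462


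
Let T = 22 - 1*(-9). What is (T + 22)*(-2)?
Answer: -106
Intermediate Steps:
T = 31 (T = 22 + 9 = 31)
(T + 22)*(-2) = (31 + 22)*(-2) = 53*(-2) = -106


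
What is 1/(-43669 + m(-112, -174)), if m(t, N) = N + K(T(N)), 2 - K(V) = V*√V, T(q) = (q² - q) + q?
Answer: -1/5311865 ≈ -1.8826e-7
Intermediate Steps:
T(q) = q²
K(V) = 2 - V^(3/2) (K(V) = 2 - V*√V = 2 - V^(3/2))
m(t, N) = 2 + N - (N²)^(3/2) (m(t, N) = N + (2 - (N²)^(3/2)) = 2 + N - (N²)^(3/2))
1/(-43669 + m(-112, -174)) = 1/(-43669 + (2 - 174 - ((-174)²)^(3/2))) = 1/(-43669 + (2 - 174 - 30276^(3/2))) = 1/(-43669 + (2 - 174 - 1*5268024)) = 1/(-43669 + (2 - 174 - 5268024)) = 1/(-43669 - 5268196) = 1/(-5311865) = -1/5311865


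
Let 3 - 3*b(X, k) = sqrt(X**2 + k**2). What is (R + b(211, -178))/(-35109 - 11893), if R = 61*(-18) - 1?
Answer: 549/23501 + sqrt(76205)/141006 ≈ 0.025318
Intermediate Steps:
b(X, k) = 1 - sqrt(X**2 + k**2)/3
R = -1099 (R = -1098 - 1 = -1099)
(R + b(211, -178))/(-35109 - 11893) = (-1099 + (1 - sqrt(211**2 + (-178)**2)/3))/(-35109 - 11893) = (-1099 + (1 - sqrt(44521 + 31684)/3))/(-47002) = (-1099 + (1 - sqrt(76205)/3))*(-1/47002) = (-1098 - sqrt(76205)/3)*(-1/47002) = 549/23501 + sqrt(76205)/141006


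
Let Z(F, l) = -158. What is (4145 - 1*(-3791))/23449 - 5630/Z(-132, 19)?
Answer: 66635879/1852471 ≈ 35.971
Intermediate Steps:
(4145 - 1*(-3791))/23449 - 5630/Z(-132, 19) = (4145 - 1*(-3791))/23449 - 5630/(-158) = (4145 + 3791)*(1/23449) - 5630*(-1/158) = 7936*(1/23449) + 2815/79 = 7936/23449 + 2815/79 = 66635879/1852471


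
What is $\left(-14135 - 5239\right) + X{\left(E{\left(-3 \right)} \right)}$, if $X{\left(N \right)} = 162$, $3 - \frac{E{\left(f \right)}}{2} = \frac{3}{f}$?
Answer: $-19212$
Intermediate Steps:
$E{\left(f \right)} = 6 - \frac{6}{f}$ ($E{\left(f \right)} = 6 - 2 \frac{3}{f} = 6 - \frac{6}{f}$)
$\left(-14135 - 5239\right) + X{\left(E{\left(-3 \right)} \right)} = \left(-14135 - 5239\right) + 162 = -19374 + 162 = -19212$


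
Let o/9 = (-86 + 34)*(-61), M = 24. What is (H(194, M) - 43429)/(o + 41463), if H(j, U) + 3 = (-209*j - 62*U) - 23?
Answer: -85489/70011 ≈ -1.2211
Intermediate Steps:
o = 28548 (o = 9*((-86 + 34)*(-61)) = 9*(-52*(-61)) = 9*3172 = 28548)
H(j, U) = -26 - 209*j - 62*U (H(j, U) = -3 + ((-209*j - 62*U) - 23) = -3 + (-23 - 209*j - 62*U) = -26 - 209*j - 62*U)
(H(194, M) - 43429)/(o + 41463) = ((-26 - 209*194 - 62*24) - 43429)/(28548 + 41463) = ((-26 - 40546 - 1488) - 43429)/70011 = (-42060 - 43429)*(1/70011) = -85489*1/70011 = -85489/70011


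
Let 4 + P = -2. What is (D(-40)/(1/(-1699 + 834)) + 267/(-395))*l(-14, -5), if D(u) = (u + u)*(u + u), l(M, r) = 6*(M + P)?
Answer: 52481286408/79 ≈ 6.6432e+8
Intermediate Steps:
P = -6 (P = -4 - 2 = -6)
l(M, r) = -36 + 6*M (l(M, r) = 6*(M - 6) = 6*(-6 + M) = -36 + 6*M)
D(u) = 4*u**2 (D(u) = (2*u)*(2*u) = 4*u**2)
(D(-40)/(1/(-1699 + 834)) + 267/(-395))*l(-14, -5) = ((4*(-40)**2)/(1/(-1699 + 834)) + 267/(-395))*(-36 + 6*(-14)) = ((4*1600)/(1/(-865)) + 267*(-1/395))*(-36 - 84) = (6400/(-1/865) - 267/395)*(-120) = (6400*(-865) - 267/395)*(-120) = (-5536000 - 267/395)*(-120) = -2186720267/395*(-120) = 52481286408/79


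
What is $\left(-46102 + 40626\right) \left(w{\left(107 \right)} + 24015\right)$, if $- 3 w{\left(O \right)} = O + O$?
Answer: $- \frac{393346556}{3} \approx -1.3112 \cdot 10^{8}$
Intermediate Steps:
$w{\left(O \right)} = - \frac{2 O}{3}$ ($w{\left(O \right)} = - \frac{O + O}{3} = - \frac{2 O}{3}$)
$\left(-46102 + 40626\right) \left(w{\left(107 \right)} + 24015\right) = \left(-46102 + 40626\right) \left(\left(- \frac{2}{3}\right) 107 + 24015\right) = - 5476 \left(- \frac{214}{3} + 24015\right) = \left(-5476\right) \frac{71831}{3} = - \frac{393346556}{3}$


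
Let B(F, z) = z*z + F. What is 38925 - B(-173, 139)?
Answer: 19777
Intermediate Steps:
B(F, z) = F + z² (B(F, z) = z² + F = F + z²)
38925 - B(-173, 139) = 38925 - (-173 + 139²) = 38925 - (-173 + 19321) = 38925 - 1*19148 = 38925 - 19148 = 19777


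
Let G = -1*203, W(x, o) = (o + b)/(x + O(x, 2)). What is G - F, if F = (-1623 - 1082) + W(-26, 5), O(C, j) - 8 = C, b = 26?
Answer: 110119/44 ≈ 2502.7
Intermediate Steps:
O(C, j) = 8 + C
W(x, o) = (26 + o)/(8 + 2*x) (W(x, o) = (o + 26)/(x + (8 + x)) = (26 + o)/(8 + 2*x))
F = -119051/44 (F = (-1623 - 1082) + (26 + 5)/(2*(4 - 26)) = -2705 + (½)*31/(-22) = -2705 + (½)*(-1/22)*31 = -2705 - 31/44 = -119051/44 ≈ -2705.7)
G = -203
G - F = -203 - 1*(-119051/44) = -203 + 119051/44 = 110119/44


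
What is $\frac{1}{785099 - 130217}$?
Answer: $\frac{1}{654882} \approx 1.527 \cdot 10^{-6}$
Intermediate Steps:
$\frac{1}{785099 - 130217} = \frac{1}{654882}$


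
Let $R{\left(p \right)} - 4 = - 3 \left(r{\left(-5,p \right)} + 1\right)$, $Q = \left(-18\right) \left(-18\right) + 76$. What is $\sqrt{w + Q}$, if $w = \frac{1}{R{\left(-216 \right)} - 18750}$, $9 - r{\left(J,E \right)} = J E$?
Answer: $\frac{\sqrt{6034181429}}{3884} \approx 20.0$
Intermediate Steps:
$r{\left(J,E \right)} = 9 - E J$ ($r{\left(J,E \right)} = 9 - J E = 9 - E J$)
$Q = 400$ ($Q = 324 + 76 = 400$)
$R{\left(p \right)} = -26 - 15 p$ ($R{\left(p \right)} = 4 - 3 \left(\left(9 - p \left(-5\right)\right) + 1\right) = 4 - 3 \left(\left(9 + 5 p\right) + 1\right) = 4 - 3 \left(10 + 5 p\right) = 4 - \left(30 + 15 p\right) = -26 - 15 p$)
$w = - \frac{1}{15536}$ ($w = \frac{1}{\left(-26 - -3240\right) - 18750} = \frac{1}{\left(-26 + 3240\right) - 18750} = \frac{1}{3214 - 18750} = \frac{1}{-15536} = - \frac{1}{15536} \approx -6.4367 \cdot 10^{-5}$)
$\sqrt{w + Q} = \sqrt{- \frac{1}{15536} + 400} = \sqrt{\frac{6214399}{15536}} = \frac{\sqrt{6034181429}}{3884}$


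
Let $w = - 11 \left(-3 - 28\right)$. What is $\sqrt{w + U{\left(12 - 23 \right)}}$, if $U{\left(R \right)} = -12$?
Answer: $\sqrt{329} \approx 18.138$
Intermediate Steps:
$w = 341$ ($w = \left(-11\right) \left(-31\right) = 341$)
$\sqrt{w + U{\left(12 - 23 \right)}} = \sqrt{341 - 12} = \sqrt{329}$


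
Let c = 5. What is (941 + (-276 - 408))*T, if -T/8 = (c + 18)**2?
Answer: -1087624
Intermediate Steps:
T = -4232 (T = -8*(5 + 18)**2 = -8*23**2 = -8*529 = -4232)
(941 + (-276 - 408))*T = (941 + (-276 - 408))*(-4232) = (941 - 684)*(-4232) = 257*(-4232) = -1087624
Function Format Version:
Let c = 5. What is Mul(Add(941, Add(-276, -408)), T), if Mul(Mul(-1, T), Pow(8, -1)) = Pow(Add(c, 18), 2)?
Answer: -1087624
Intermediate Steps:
T = -4232 (T = Mul(-8, Pow(Add(5, 18), 2)) = Mul(-8, Pow(23, 2)) = Mul(-8, 529) = -4232)
Mul(Add(941, Add(-276, -408)), T) = Mul(Add(941, Add(-276, -408)), -4232) = Mul(Add(941, -684), -4232) = Mul(257, -4232) = -1087624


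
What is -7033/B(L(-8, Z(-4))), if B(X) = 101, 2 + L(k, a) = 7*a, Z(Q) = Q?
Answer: -7033/101 ≈ -69.634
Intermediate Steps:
L(k, a) = -2 + 7*a
-7033/B(L(-8, Z(-4))) = -7033/101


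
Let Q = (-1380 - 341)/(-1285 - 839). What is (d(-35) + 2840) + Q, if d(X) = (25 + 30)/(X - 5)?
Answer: 12061921/4248 ≈ 2839.4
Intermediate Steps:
d(X) = 55/(-5 + X)
Q = 1721/2124 (Q = -1721/(-2124) = -1721*(-1/2124) = 1721/2124 ≈ 0.81026)
(d(-35) + 2840) + Q = (55/(-5 - 35) + 2840) + 1721/2124 = (55/(-40) + 2840) + 1721/2124 = (55*(-1/40) + 2840) + 1721/2124 = (-11/8 + 2840) + 1721/2124 = 22709/8 + 1721/2124 = 12061921/4248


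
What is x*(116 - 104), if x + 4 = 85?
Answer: 972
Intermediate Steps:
x = 81 (x = -4 + 85 = 81)
x*(116 - 104) = 81*(116 - 104) = 81*12 = 972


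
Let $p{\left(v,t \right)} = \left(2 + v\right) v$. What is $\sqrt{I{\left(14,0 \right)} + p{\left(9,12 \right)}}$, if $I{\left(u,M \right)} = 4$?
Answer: $\sqrt{103} \approx 10.149$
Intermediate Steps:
$p{\left(v,t \right)} = v \left(2 + v\right)$
$\sqrt{I{\left(14,0 \right)} + p{\left(9,12 \right)}} = \sqrt{4 + 9 \left(2 + 9\right)} = \sqrt{4 + 9 \cdot 11} = \sqrt{4 + 99} = \sqrt{103}$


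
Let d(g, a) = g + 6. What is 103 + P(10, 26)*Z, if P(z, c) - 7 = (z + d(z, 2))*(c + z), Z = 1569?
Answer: 1479670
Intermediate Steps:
d(g, a) = 6 + g
P(z, c) = 7 + (6 + 2*z)*(c + z) (P(z, c) = 7 + (z + (6 + z))*(c + z) = 7 + (6 + 2*z)*(c + z))
103 + P(10, 26)*Z = 103 + (7 + 10² + 26*10 + 26*(6 + 10) + 10*(6 + 10))*1569 = 103 + (7 + 100 + 260 + 26*16 + 10*16)*1569 = 103 + (7 + 100 + 260 + 416 + 160)*1569 = 103 + 943*1569 = 103 + 1479567 = 1479670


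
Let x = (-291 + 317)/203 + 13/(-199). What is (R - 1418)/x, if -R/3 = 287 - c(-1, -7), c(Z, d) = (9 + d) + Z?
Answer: -91943572/2535 ≈ -36270.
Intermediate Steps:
x = 2535/40397 (x = 26*(1/203) + 13*(-1/199) = 26/203 - 13/199 = 2535/40397 ≈ 0.062752)
c(Z, d) = 9 + Z + d
R = -858 (R = -3*(287 - (9 - 1 - 7)) = -3*(287 - 1*1) = -3*(287 - 1) = -3*286 = -858)
(R - 1418)/x = (-858 - 1418)/(2535/40397) = (40397/2535)*(-2276) = -91943572/2535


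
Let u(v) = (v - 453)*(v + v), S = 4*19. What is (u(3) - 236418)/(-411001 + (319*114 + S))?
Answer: 79706/124853 ≈ 0.63840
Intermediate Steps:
S = 76
u(v) = 2*v*(-453 + v) (u(v) = (-453 + v)*(2*v) = 2*v*(-453 + v))
(u(3) - 236418)/(-411001 + (319*114 + S)) = (2*3*(-453 + 3) - 236418)/(-411001 + (319*114 + 76)) = (2*3*(-450) - 236418)/(-411001 + (36366 + 76)) = (-2700 - 236418)/(-411001 + 36442) = -239118/(-374559) = -239118*(-1/374559) = 79706/124853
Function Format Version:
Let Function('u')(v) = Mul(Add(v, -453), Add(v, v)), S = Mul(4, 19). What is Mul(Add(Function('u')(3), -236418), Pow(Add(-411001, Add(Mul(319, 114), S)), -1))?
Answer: Rational(79706, 124853) ≈ 0.63840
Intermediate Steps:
S = 76
Function('u')(v) = Mul(2, v, Add(-453, v)) (Function('u')(v) = Mul(Add(-453, v), Mul(2, v)) = Mul(2, v, Add(-453, v)))
Mul(Add(Function('u')(3), -236418), Pow(Add(-411001, Add(Mul(319, 114), S)), -1)) = Mul(Add(Mul(2, 3, Add(-453, 3)), -236418), Pow(Add(-411001, Add(Mul(319, 114), 76)), -1)) = Mul(Add(Mul(2, 3, -450), -236418), Pow(Add(-411001, Add(36366, 76)), -1)) = Mul(Add(-2700, -236418), Pow(Add(-411001, 36442), -1)) = Mul(-239118, Pow(-374559, -1)) = Mul(-239118, Rational(-1, 374559)) = Rational(79706, 124853)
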